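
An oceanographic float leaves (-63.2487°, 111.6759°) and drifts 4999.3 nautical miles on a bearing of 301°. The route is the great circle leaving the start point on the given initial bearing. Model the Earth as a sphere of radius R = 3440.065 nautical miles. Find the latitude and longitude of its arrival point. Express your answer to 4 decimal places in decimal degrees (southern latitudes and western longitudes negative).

The arc subtends δ = 4999.3/3440.065 = 1.453257 rad at the centre.
Start latitude φ₁ = -1.103898 rad; initial bearing θ = 5.253441 rad.
Destination latitude: φ₂ = arcsin( sin φ₁ cos δ + cos φ₁ sin δ cos θ ) = arcsin(0.125512) = 7.2103°.
For the longitude increment, Δλ = atan2( sin θ sin δ cos φ₁, cos δ − sin φ₁ sin φ₂ ) = atan2(-0.383165, 0.229346) = -59.0970°.
λ₂ = λ₁ + Δλ = 52.5789°.

latitude 7.2103°, longitude 52.5789°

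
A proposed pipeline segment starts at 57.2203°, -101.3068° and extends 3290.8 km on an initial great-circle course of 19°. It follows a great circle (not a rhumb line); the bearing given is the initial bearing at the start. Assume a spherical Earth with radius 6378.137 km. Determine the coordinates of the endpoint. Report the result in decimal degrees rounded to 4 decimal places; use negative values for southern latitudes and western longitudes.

latitude 79.6954°, longitude -37.4196°

The arc subtends δ = 3290.8/6378.137 = 0.515950 rad at the centre.
Converting: φ₁ = 0.998683 rad, θ = 0.331613 rad.
Applying the spherical law of cosines for sides, sin φ₂ = sin φ₁ cos δ + cos φ₁ sin δ cos θ = 0.983871, so φ₂ = 79.6954°.
Δλ = atan2( sin θ sin δ cos φ₁ , cos δ − sin φ₁ sin φ₂ ) = atan2(0.086963, 0.042627) = 1.115041 rad = 63.8872°.
λ₂ = λ₁ + Δλ = -37.4196°.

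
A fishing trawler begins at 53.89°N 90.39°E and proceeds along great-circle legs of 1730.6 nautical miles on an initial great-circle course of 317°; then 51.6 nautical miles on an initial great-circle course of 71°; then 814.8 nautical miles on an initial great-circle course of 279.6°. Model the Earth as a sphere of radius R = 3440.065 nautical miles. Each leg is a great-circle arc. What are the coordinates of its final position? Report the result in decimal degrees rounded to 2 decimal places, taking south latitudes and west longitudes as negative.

latitude 65.15°, longitude 4.17°

Apply the spherical direct solution leg by leg, carrying full precision between legs.
Leg 1: from (53.89°, 90.39°), δ = 1730.6/3440.065 = 0.503072 rad, θ = 317° → φ = 66.29°, λ = 35.53°.
Leg 2: from (66.29°, 35.53°), δ = 51.6/3440.065 = 0.015000 rad, θ = 71° → φ = 66.56°, λ = 37.58°.
Leg 3: from (66.56°, 37.58°), δ = 814.8/3440.065 = 0.236856 rad, θ = 279.6° → φ = 65.15°, λ = 4.17°.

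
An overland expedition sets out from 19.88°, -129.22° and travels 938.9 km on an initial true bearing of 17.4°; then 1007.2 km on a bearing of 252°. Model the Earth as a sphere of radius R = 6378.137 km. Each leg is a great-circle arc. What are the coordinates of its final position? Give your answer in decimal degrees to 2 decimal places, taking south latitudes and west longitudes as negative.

Apply the spherical direct solution leg by leg, carrying full precision between legs.
Leg 1: from (19.88°, -129.22°), δ = 938.9/6378.137 = 0.147206 rad, θ = 17.4° → φ = 27.90°, λ = -126.38°.
Leg 2: from (27.90°, -126.38°), δ = 1007.2/6378.137 = 0.157914 rad, θ = 252° → φ = 24.79°, λ = -135.86°.

latitude 24.79°, longitude -135.86°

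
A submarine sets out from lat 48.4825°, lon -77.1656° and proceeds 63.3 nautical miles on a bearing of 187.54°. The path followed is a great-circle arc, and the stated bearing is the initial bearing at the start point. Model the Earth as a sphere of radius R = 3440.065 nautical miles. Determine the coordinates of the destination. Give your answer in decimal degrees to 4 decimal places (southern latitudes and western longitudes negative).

The arc subtends δ = 63.3/3440.065 = 0.018401 rad at the centre.
Converting: φ₁ = 0.846179 rad, θ = 3.273190 rad.
sin φ₂ = sin φ₁ cos δ + cos φ₁ sin δ cos θ = (0.748753)(0.999831) + (0.662849)(0.018400)(-0.991353) = 0.736536
φ₂ = asin(0.736536) = 0.827934 rad = 47.4371°.
Δλ = atan2( sin θ sin δ cos φ₁ , cos δ − sin φ₁ sin φ₂ ) = atan2(-0.001600, 0.448347) = -0.003569 rad = -0.2045°.
λ₂ = -77.1656° + -0.2045° = -77.3701°.

latitude 47.4371°, longitude -77.3701°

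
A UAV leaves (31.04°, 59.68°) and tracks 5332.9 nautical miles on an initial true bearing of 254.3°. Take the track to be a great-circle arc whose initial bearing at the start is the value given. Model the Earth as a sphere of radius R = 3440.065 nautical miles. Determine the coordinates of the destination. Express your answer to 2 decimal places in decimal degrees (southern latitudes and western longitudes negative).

latitude -12.78°, longitude -21.05°

Central angle δ = d/R = 1.550232 rad.
Start latitude φ₁ = 0.541750 rad; initial bearing θ = 4.438372 rad.
sin φ₂ = sin φ₁ cos δ + cos φ₁ sin δ cos θ = (0.515636)(0.020563) + (0.856808)(0.999789)(-0.270600) = -0.221201
φ₂ = asin(-0.221201) = -0.223045 rad = -12.78°.
Δλ = atan2( sin θ sin δ cos φ₁ , cos δ − sin φ₁ sin φ₂ ) = atan2(-0.824667, 0.134622) = -1.408980 rad = -80.73°.
λ₂ = λ₁ + Δλ = -21.05°.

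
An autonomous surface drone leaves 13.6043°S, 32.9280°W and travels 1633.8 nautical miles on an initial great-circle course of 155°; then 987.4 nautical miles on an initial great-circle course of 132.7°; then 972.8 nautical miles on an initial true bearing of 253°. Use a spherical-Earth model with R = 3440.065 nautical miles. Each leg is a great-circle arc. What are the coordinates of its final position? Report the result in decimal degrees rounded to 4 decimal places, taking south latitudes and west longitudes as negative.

latitude -49.8561°, longitude -25.2514°

Apply the spherical direct solution leg by leg, carrying full precision between legs.
Leg 1: from (-13.6043°, -32.9280°), δ = 1633.8/3440.065 = 0.474933 rad, θ = 155° → φ = -37.7335°, λ = -18.7841°.
Leg 2: from (-37.7335°, -18.7841°), δ = 987.4/3440.065 = 0.287029 rad, θ = 132.7° → φ = -47.6285°, λ = -0.8019°.
Leg 3: from (-47.6285°, -0.8019°), δ = 972.8/3440.065 = 0.282785 rad, θ = 253° → φ = -49.8561°, λ = -25.2514°.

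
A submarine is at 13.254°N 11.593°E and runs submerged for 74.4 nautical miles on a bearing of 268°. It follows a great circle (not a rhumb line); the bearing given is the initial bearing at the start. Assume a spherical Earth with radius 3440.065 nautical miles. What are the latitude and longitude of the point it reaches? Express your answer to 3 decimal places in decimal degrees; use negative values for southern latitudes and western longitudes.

Angular distance δ = d/R = 74.4 / 3440.065 = 0.021627 rad.
Converting: φ₁ = 0.231326 rad, θ = 4.677482 rad.
Destination latitude: φ₂ = arcsin( sin φ₁ cos δ + cos φ₁ sin δ cos θ ) = arcsin(0.228480) = 13.208°.
Δλ = atan2( sin θ sin δ cos φ₁ , cos δ − sin φ₁ sin φ₂ ) = atan2(-0.021037, 0.947383) = -0.022202 rad = -1.272°.
λ₂ = 11.593° + -1.272° = 10.321°.

latitude 13.208°, longitude 10.321°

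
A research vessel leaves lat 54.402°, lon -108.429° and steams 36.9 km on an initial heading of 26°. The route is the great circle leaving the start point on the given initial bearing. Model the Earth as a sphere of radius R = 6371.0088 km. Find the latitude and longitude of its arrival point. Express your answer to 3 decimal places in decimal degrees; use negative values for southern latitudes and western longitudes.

latitude 54.700°, longitude -108.177°

δ = 36.9/6371.0088 = 0.005792 rad (0.3318°).
With φ₁ = 54.402° = 0.949494 rad and θ = 26° = 0.453786 rad:
sin φ₂ = sin φ₁ cos δ + cos φ₁ sin δ cos θ = (0.813121)(0.999983) + (0.582095)(0.005792)(0.898794) = 0.816138
φ₂ = asin(0.816138) = 0.954695 rad = 54.700°.
Δλ = atan2( sin θ sin δ cos φ₁ , cos δ − sin φ₁ sin φ₂ ) = atan2(0.001478, 0.336365) = 0.004394 rad = 0.252°.
λ₂ = -108.429° + 0.252° = -108.177°.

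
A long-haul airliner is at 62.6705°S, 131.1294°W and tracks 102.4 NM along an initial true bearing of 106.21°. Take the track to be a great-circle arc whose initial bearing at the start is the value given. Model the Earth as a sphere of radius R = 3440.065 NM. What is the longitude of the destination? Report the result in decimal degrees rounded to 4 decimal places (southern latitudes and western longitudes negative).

Angular distance δ = d/R = 102.4 / 3440.065 = 0.029767 rad.
Converting: φ₁ = -1.093807 rad, θ = 1.853714 rad.
sin φ₂ = sin φ₁ cos δ + cos φ₁ sin δ cos θ = (-0.888381)(0.999557) + (0.459107)(0.029762)(-0.279159) = -0.891802
φ₂ = asin(-0.891802) = -1.101312 rad = -63.1006°.
Then Δλ = atan2(0.013121, 0.207297) = 0.063211 rad, from sin θ sin δ cos φ₁ over cos δ − sin φ₁ sin φ₂.
λ₂ = λ₁ + Δλ = -127.5077°.

longitude -127.5077°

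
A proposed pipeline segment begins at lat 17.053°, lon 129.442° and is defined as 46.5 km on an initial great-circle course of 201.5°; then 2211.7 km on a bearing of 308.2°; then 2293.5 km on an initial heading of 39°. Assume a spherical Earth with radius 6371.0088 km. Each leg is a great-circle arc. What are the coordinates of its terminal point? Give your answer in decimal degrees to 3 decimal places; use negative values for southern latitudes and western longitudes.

Apply the spherical direct solution leg by leg, carrying full precision between legs.
Leg 1: from (17.053°, 129.442°), δ = 46.5/6371.0088 = 0.007299 rad, θ = 201.5° → φ = 16.664°, λ = 129.282°.
Leg 2: from (16.664°, 129.282°), δ = 2211.7/6371.0088 = 0.347151 rad, θ = 308.2° → φ = 28.113°, λ = 111.637°.
Leg 3: from (28.113°, 111.637°), δ = 2293.5/6371.0088 = 0.359990 rad, θ = 39° → φ = 43.037°, λ = 129.293°.

latitude 43.037°, longitude 129.293°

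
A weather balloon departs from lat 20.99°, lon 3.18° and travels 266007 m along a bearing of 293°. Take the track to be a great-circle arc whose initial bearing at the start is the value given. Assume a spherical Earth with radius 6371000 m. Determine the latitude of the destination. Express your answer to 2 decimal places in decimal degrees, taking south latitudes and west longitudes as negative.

latitude 21.91°

Angular distance δ = d/R = 266007 / 6371000 = 0.041753 rad.
With φ₁ = 20.99° = 0.366345 rad and θ = 293° = 5.113815 rad:
sin φ₂ = sin φ₁ cos δ + cos φ₁ sin δ cos θ = (0.358205)(0.999128) + (0.933643)(0.041741)(0.390731) = 0.373120
φ₂ = asin(0.373120) = 0.382370 rad = 21.91°.
Then Δλ = atan2(-0.035873, 0.865475) = -0.041425 rad, from sin θ sin δ cos φ₁ over cos δ − sin φ₁ sin φ₂.
Hence λ₂ = 3.18° + -2.37° = 0.81°.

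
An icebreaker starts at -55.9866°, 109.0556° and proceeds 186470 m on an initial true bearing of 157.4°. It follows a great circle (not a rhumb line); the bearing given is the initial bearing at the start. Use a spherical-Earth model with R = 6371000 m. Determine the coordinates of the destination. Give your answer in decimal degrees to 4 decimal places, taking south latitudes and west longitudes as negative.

Central angle δ = d/R = 0.029269 rad.
With φ₁ = -55.9866° = -0.977151 rad and θ = 157.4° = 2.747148 rad:
Applying the spherical law of cosines for sides, sin φ₂ = sin φ₁ cos δ + cos φ₁ sin δ cos θ = -0.843665, so φ₂ = -57.5292°.
Δλ = atan2( sin θ sin δ cos φ₁ , cos δ − sin φ₁ sin φ₂ ) = atan2(0.006291, 0.300252) = 0.020949 rad = 1.2003°.
Hence λ₂ = 109.0556° + 1.2003° = 110.2559°.

latitude -57.5292°, longitude 110.2559°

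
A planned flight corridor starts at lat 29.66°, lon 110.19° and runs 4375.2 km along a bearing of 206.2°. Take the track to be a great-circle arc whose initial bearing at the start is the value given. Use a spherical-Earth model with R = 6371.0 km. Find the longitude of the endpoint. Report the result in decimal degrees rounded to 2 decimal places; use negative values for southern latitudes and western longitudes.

longitude 93.83°

Central angle δ = d/R = 0.686737 rad.
With φ₁ = 29.66° = 0.517665 rad and θ = 206.2° = 3.598869 rad:
Applying the spherical law of cosines for sides, sin φ₂ = sin φ₁ cos δ + cos φ₁ sin δ cos θ = -0.111663, so φ₂ = -6.41°.
Then Δλ = atan2(-0.243246, 0.828576) = -0.285549 rad, from sin θ sin δ cos φ₁ over cos δ − sin φ₁ sin φ₂.
Hence λ₂ = 110.19° + -16.36° = 93.83°.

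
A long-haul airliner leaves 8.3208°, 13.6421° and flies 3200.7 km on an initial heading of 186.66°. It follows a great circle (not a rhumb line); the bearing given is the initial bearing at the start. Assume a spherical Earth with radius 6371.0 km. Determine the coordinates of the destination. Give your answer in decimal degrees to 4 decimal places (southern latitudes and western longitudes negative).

δ = 3200.7/6371 = 0.502386 rad (28.7846°).
With φ₁ = 8.3208° = 0.145225 rad and θ = 186.66° = 3.257832 rad:
Destination latitude: φ₂ = arcsin( sin φ₁ cos δ + cos φ₁ sin δ cos θ ) = arcsin(-0.346400) = -20.2673°.
Δλ = atan2( sin θ sin δ cos φ₁ , cos δ − sin φ₁ sin φ₂ ) = atan2(-0.055257, 0.926566) = -0.059566 rad = -3.4129°.
Hence λ₂ = 13.6421° + -3.4129° = 10.2292°.

latitude -20.2673°, longitude 10.2292°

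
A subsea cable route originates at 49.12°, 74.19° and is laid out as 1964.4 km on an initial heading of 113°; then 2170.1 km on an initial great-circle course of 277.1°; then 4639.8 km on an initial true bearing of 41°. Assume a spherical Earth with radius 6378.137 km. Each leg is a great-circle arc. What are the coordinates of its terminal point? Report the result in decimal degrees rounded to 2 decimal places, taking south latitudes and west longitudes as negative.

Apply the spherical direct solution leg by leg, carrying full precision between legs.
Leg 1: from (49.12°, 74.19°), δ = 1964.4/6378.137 = 0.307990 rad, θ = 113° → φ = 40.01°, λ = 95.56°.
Leg 2: from (40.01°, 95.56°), δ = 2170.1/6378.137 = 0.340240 rad, θ = 277.1° → φ = 39.62°, λ = 70.09°.
Leg 3: from (39.62°, 70.09°), δ = 4639.8/6378.137 = 0.727454 rad, θ = 41° → φ = 59.64°, λ = 129.76°.

latitude 59.64°, longitude 129.76°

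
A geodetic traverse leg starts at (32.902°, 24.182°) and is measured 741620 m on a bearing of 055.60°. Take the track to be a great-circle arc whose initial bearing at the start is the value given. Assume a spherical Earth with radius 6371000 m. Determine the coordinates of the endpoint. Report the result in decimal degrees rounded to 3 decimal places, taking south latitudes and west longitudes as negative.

The arc subtends δ = 741620/6371000 = 0.116406 rad at the centre.
Start latitude φ₁ = 0.574248 rad; initial bearing θ = 0.970403 rad.
Destination latitude: φ₂ = arcsin( sin φ₁ cos δ + cos φ₁ sin δ cos θ ) = arcsin(0.594620) = 36.486°.
For the longitude increment, Δλ = atan2( sin θ sin δ cos φ₁, cos δ − sin φ₁ sin φ₂ ) = atan2(0.080460, 0.670233) = 6.845°.
Hence λ₂ = 24.182° + 6.845° = 31.027°.

latitude 36.486°, longitude 31.027°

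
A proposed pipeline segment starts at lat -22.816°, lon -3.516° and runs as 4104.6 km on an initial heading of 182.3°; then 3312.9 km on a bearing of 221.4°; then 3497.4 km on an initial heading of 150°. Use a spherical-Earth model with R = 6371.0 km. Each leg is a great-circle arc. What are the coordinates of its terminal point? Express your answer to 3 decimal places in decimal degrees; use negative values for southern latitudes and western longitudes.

Apply the spherical direct solution leg by leg, carrying full precision between legs.
Leg 1: from (-22.816°, -3.516°), δ = 4104.6/6371 = 0.644263 rad, θ = 182.3° → φ = -59.679°, λ = -6.253°.
Leg 2: from (-59.679°, -6.253°), δ = 3312.9/6371 = 0.519997 rad, θ = 221.4° → φ = -69.599°, λ = -76.749°.
Leg 3: from (-69.599°, -76.749°), δ = 3497.4/6371 = 0.548956 rad, θ = 150° → φ = -73.154°, λ = 39.060°.

latitude -73.154°, longitude 39.060°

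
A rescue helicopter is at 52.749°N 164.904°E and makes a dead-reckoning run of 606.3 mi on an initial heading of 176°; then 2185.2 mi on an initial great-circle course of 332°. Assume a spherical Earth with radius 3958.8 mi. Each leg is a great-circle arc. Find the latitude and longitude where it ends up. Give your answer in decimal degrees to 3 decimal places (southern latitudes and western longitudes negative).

Apply the spherical direct solution leg by leg, carrying full precision between legs.
Leg 1: from (52.749°, 164.904°), δ = 606.3/3958.8 = 0.153152 rad, θ = 176° → φ = 43.992°, λ = 165.752°.
Leg 2: from (43.992°, 165.752°), δ = 2185.2/3958.8 = 0.551985 rad, θ = 332° → φ = 67.594°, λ = 125.522°.

latitude 67.594°, longitude 125.522°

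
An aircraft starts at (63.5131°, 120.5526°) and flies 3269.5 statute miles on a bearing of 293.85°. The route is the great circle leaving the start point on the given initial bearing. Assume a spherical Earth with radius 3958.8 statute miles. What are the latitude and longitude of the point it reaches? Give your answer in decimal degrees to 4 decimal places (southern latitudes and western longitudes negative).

Angular distance δ = d/R = 3269.5 / 3958.8 = 0.825882 rad.
With φ₁ = 63.5131° = 1.108513 rad and θ = 293.85° = 5.128650 rad:
Destination latitude: φ₂ = arcsin( sin φ₁ cos δ + cos φ₁ sin δ cos θ ) = arcsin(0.739325) = 47.6740°.
Δλ = atan2( sin θ sin δ cos φ₁ , cos δ − sin φ₁ sin φ₂ ) = atan2(-0.299872, 0.016186) = -1.516872 rad = -86.9104°.
λ₂ = 120.5526° + -86.9104° = 33.6422°.

latitude 47.6740°, longitude 33.6422°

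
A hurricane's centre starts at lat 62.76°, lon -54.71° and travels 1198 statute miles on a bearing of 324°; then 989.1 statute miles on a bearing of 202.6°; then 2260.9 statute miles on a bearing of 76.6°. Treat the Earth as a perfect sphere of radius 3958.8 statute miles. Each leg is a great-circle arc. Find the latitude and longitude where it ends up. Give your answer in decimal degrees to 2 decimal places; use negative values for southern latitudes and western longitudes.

latitude 52.22°, longitude -44.69°

Apply the spherical direct solution leg by leg, carrying full precision between legs.
Leg 1: from (62.76°, -54.71°), δ = 1198/3958.8 = 0.302617 rad, θ = 324° → φ = 73.55°, λ = -92.92°.
Leg 2: from (73.55°, -92.92°), δ = 989.1/3958.8 = 0.249848 rad, θ = 202.6° → φ = 59.84°, λ = -103.82°.
Leg 3: from (59.84°, -103.82°), δ = 2260.9/3958.8 = 0.571107 rad, θ = 76.6° → φ = 52.22°, λ = -44.69°.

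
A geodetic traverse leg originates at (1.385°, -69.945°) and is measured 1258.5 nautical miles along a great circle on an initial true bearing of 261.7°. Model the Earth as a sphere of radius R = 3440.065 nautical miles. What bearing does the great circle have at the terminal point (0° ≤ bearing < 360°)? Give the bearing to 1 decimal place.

δ = 1258.5/3440.065 = 0.365836 rad (20.9609°).
Start latitude φ₁ = 0.024173 rad; initial bearing θ = 4.567527 rad.
sin φ₂ = sin φ₁ cos δ + cos φ₁ sin δ cos θ = (0.024170)(0.933825) + (0.999708)(0.357730)(-0.144356) = -0.029055
φ₂ = asin(-0.029055) = -0.029059 rad = -1.665°.
For the longitude increment, Δλ = atan2( sin θ sin δ cos φ₁, cos δ − sin φ₁ sin φ₂ ) = atan2(-0.353880, 0.934527) = -20.740°.
λ₂ = -69.945° + -20.740° = -90.685°.
The forward bearing on arrival equals the back-azimuth from the destination plus 180°.
Back-azimuth from P₂ (-1.7°, -90.7°) to P₁ (1.4°, -69.9°), with Δλ' = λ₁ − λ₂ = 20.7°: atan2( sin Δλ' cos φ₁ , cos φ₂ sin φ₁ − sin φ₂ cos φ₁ cos Δλ' ) = 81.8°.
Final bearing = (81.8° + 180°) mod 360° = 261.8°.

final bearing 261.8°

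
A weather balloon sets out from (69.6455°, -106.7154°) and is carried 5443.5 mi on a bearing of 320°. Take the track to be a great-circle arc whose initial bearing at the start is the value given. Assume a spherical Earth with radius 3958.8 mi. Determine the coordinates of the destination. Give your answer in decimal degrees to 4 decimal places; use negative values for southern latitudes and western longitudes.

Central angle δ = d/R = 1.375038 rad.
With φ₁ = 69.6455° = 1.215543 rad and θ = 320° = 5.585054 rad:
sin φ₂ = sin φ₁ cos δ + cos φ₁ sin δ cos θ = (0.937559)(0.194511) + (0.347828)(0.980900)(0.766044) = 0.443727
φ₂ = asin(0.443727) = 0.459754 rad = 26.3419°.
For the longitude increment, Δλ = atan2( sin θ sin δ cos φ₁, cos δ − sin φ₁ sin φ₂ ) = atan2(-0.219309, -0.221510) = -135.2860°.
λ₂ = -106.7154° + -135.2860° = -242.0014°, normalized to (−180°, 180°] → 117.9986°.

latitude 26.3419°, longitude 117.9986°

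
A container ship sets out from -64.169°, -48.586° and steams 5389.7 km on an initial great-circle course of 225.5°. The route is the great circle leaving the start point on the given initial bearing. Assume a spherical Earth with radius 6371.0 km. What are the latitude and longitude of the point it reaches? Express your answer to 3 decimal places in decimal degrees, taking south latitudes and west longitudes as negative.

Angular distance δ = d/R = 5389.7 / 6371 = 0.845974 rad.
With φ₁ = -64.169° = -1.119960 rad and θ = 225.5° = 3.935717 rad:
Applying the spherical law of cosines for sides, sin φ₂ = sin φ₁ cos δ + cos φ₁ sin δ cos θ = -0.825384, so φ₂ = -55.627°.
For the longitude increment, Δλ = atan2( sin θ sin δ cos φ₁, cos δ − sin φ₁ sin φ₂ ) = atan2(-0.232652, -0.079912) = -108.957°.
Hence λ₂ = -48.586° + -108.957° = -157.543°.

latitude -55.627°, longitude -157.543°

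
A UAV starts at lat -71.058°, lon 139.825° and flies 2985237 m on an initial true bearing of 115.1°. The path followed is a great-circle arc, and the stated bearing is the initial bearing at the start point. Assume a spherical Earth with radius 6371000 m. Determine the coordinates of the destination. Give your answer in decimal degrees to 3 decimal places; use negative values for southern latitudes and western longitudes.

Angular distance δ = d/R = 2985237 / 6371000 = 0.468566 rad.
Start latitude φ₁ = -1.240196 rad; initial bearing θ = 2.008874 rad.
Destination latitude: φ₂ = arcsin( sin φ₁ cos δ + cos φ₁ sin δ cos θ ) = arcsin(-0.906087) = -64.970°.
Δλ = atan2( sin θ sin δ cos φ₁ , cos δ − sin φ₁ sin φ₂ ) = atan2(0.132753, 0.035196) = 1.311635 rad = 75.151°.
λ₂ = 139.825° + 75.151° = 214.976°, normalized to (−180°, 180°] → -145.024°.

latitude -64.970°, longitude -145.024°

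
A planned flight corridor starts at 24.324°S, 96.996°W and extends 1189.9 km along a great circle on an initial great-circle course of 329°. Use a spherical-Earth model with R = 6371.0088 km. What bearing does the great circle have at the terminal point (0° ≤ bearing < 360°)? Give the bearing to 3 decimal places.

The arc subtends δ = 1189.9/6371.0088 = 0.186768 rad at the centre.
Converting: φ₁ = -0.424534 rad, θ = 5.742133 rad.
Applying the spherical law of cosines for sides, sin φ₂ = sin φ₁ cos δ + cos φ₁ sin δ cos θ = -0.259699, so φ₂ = -15.052°.
Δλ = atan2( sin θ sin δ cos φ₁ , cos δ − sin φ₁ sin φ₂ ) = atan2(-0.087145, 0.875640) = -0.099195 rad = -5.683°.
λ₂ = λ₁ + Δλ = -102.679°.
The forward bearing on arrival equals the back-azimuth from the destination plus 180°.
Back-azimuth from P₂ (-15.052°, -102.679°) to P₁ (-24.324°, -96.996°), with Δλ' = λ₁ − λ₂ = 5.683°: atan2( sin Δλ' cos φ₁ , cos φ₂ sin φ₁ − sin φ₂ cos φ₁ cos Δλ' ) = 150.922°.
Final bearing = (150.922° + 180°) mod 360° = 330.922°.

final bearing 330.922°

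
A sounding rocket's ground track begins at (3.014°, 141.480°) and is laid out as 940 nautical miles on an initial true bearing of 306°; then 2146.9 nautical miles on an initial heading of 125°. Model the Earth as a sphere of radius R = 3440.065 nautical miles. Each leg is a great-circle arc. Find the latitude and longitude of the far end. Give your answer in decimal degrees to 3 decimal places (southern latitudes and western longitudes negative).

Apply the spherical direct solution leg by leg, carrying full precision between legs.
Leg 1: from (3.014°, 141.480°), δ = 940/3440.065 = 0.273251 rad, θ = 306° → φ = 12.066°, λ = 128.580°.
Leg 2: from (12.066°, 128.580°), δ = 2146.9/3440.065 = 0.624087 rad, θ = 125° → φ = -9.099°, λ = 157.578°.

latitude -9.099°, longitude 157.578°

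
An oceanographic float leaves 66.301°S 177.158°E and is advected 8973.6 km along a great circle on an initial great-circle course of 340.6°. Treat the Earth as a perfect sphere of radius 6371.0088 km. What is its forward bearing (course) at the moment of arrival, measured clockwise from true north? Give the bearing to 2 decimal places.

Angular distance δ = d/R = 8973.6 / 6371.0088 = 1.408505 rad.
With φ₁ = -66.301° = -1.157171 rad and θ = 340.6° = 5.944591 rad:
Applying the spherical law of cosines for sides, sin φ₂ = sin φ₁ cos δ + cos φ₁ sin δ cos θ = 0.226176, so φ₂ = 13.072°.
For the longitude increment, Δλ = atan2( sin θ sin δ cos φ₁, cos δ − sin φ₁ sin φ₂ ) = atan2(-0.131752, 0.368682) = -19.665°.
Hence λ₂ = 177.158° + -19.665° = 157.493°.
The forward bearing on arrival equals the back-azimuth from the destination plus 180°.
Back-azimuth from P₂ (13.07°, 157.49°) to P₁ (-66.30°, 177.16°), with Δλ' = λ₁ − λ₂ = 19.66°: atan2( sin Δλ' cos φ₁ , cos φ₂ sin φ₁ − sin φ₂ cos φ₁ cos Δλ' ) = 172.12°.
Final bearing = (172.12° + 180°) mod 360° = 352.12°.

final bearing 352.12°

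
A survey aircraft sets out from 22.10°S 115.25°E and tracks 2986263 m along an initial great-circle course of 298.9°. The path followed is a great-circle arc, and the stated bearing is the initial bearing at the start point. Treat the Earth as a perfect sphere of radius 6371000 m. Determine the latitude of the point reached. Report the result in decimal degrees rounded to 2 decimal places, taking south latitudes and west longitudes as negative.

latitude -7.66°

δ = 2986263/6371000 = 0.468728 rad (26.8561°).
Start latitude φ₁ = -0.385718 rad; initial bearing θ = 5.216789 rad.
sin φ₂ = sin φ₁ cos δ + cos φ₁ sin δ cos θ = (-0.376224)(0.892144) + (0.926529)(0.451751)(0.483282) = -0.133363
φ₂ = asin(-0.133363) = -0.133762 rad = -7.66°.
Δλ = atan2( sin θ sin δ cos φ₁ , cos δ − sin φ₁ sin φ₂ ) = atan2(-0.366435, 0.841969) = -0.410488 rad = -23.52°.
λ₂ = 115.25° + -23.52° = 91.73°.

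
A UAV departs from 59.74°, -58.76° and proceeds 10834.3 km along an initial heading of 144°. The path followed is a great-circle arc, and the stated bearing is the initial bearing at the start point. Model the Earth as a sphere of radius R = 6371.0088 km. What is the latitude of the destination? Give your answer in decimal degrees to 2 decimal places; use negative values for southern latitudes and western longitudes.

The arc subtends δ = 10834.3/6371.0088 = 1.700563 rad at the centre.
Converting: φ₁ = 1.042660 rad, θ = 2.513274 rad.
Applying the spherical law of cosines for sides, sin φ₂ = sin φ₁ cos δ + cos φ₁ sin δ cos θ = -0.516027, so φ₂ = -31.07°.
For the longitude increment, Δλ = atan2( sin θ sin δ cos φ₁, cos δ − sin φ₁ sin φ₂ ) = atan2(0.293709, 0.316315) = 42.88°.
λ₂ = -58.76° + 42.88° = -15.88°.

latitude -31.07°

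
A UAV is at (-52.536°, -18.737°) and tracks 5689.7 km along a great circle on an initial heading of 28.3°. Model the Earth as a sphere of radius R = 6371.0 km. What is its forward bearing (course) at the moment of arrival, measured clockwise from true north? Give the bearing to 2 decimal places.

Angular distance δ = d/R = 5689.7 / 6371 = 0.893062 rad.
With φ₁ = -52.536° = -0.916926 rad and θ = 28.3° = 0.493928 rad:
Applying the spherical law of cosines for sides, sin φ₂ = sin φ₁ cos δ + cos φ₁ sin δ cos θ = -0.080495, so φ₂ = -4.617°.
Then Δλ = atan2(0.224639, 0.563137) = 0.379563 rad, from sin θ sin δ cos φ₁ over cos δ − sin φ₁ sin φ₂.
Hence λ₂ = -18.737° + 21.747° = 3.010°.
The forward bearing on arrival equals the back-azimuth from the destination plus 180°.
Back-azimuth from P₂ (-4.62°, 3.01°) to P₁ (-52.54°, -18.74°), with Δλ' = λ₁ − λ₂ = -21.75°: atan2( sin Δλ' cos φ₁ , cos φ₂ sin φ₁ − sin φ₂ cos φ₁ cos Δλ' ) = 196.82°.
Final bearing = (196.82° + 180°) mod 360° = 16.82°.

final bearing 16.82°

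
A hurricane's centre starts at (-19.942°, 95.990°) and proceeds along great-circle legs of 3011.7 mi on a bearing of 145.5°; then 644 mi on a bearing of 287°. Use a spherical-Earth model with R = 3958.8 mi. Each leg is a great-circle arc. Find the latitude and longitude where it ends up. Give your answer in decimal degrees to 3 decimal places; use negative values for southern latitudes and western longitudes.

Apply the spherical direct solution leg by leg, carrying full precision between legs.
Leg 1: from (-19.942°, 95.990°), δ = 3011.7/3958.8 = 0.760761 rad, θ = 145.5° → φ = -51.369°, λ = 134.711°.
Leg 2: from (-51.369°, 134.711°), δ = 644/3958.8 = 0.162676 rad, θ = 287° → φ = -47.843°, λ = 121.369°.

latitude -47.843°, longitude 121.369°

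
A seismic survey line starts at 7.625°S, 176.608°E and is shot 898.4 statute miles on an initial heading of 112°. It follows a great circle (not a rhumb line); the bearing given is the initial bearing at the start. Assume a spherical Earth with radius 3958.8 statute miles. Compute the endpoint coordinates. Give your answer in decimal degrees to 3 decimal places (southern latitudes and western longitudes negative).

latitude -12.288°, longitude -171.064°

The arc subtends δ = 898.4/3958.8 = 0.226937 rad at the centre.
Converting: φ₁ = -0.133081 rad, θ = 1.954769 rad.
Destination latitude: φ₂ = arcsin( sin φ₁ cos δ + cos φ₁ sin δ cos θ ) = arcsin(-0.212826) = -12.288°.
Then Δλ = atan2(0.206767, 0.946120) = 0.215159 rad, from sin θ sin δ cos φ₁ over cos δ − sin φ₁ sin φ₂.
λ₂ = 176.608° + 12.328° = 188.936°, normalized to (−180°, 180°] → -171.064°.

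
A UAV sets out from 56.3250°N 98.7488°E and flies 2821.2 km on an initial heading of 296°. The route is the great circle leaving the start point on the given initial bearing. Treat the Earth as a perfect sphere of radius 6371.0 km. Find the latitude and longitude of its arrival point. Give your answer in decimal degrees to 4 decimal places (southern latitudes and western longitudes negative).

latitude 58.8793°, longitude 50.5772°

Angular distance δ = d/R = 2821.2 / 6371 = 0.442819 rad.
Converting: φ₁ = 0.983057 rad, θ = 5.166175 rad.
sin φ₂ = sin φ₁ cos δ + cos φ₁ sin δ cos θ = (0.832196)(0.903547) + (0.554481)(0.428488)(0.438371) = 0.856081
φ₂ = asin(0.856081) = 1.027638 rad = 58.8793°.
For the longitude increment, Δλ = atan2( sin θ sin δ cos φ₁, cos δ − sin φ₁ sin φ₂ ) = atan2(-0.213543, 0.191120) = -48.1716°.
λ₂ = 98.7488° + -48.1716° = 50.5772°.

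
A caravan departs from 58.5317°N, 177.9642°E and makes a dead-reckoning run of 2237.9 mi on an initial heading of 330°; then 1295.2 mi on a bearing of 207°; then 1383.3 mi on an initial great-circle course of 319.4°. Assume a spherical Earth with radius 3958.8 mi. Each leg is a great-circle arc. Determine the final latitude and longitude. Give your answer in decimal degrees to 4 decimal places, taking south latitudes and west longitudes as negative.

Apply the spherical direct solution leg by leg, carrying full precision between legs.
Leg 1: from (58.5317°, 177.9642°), δ = 2237.9/3958.8 = 0.565298 rad, θ = 330° → φ = 74.2399°, λ = 97.5307°.
Leg 2: from (74.2399°, 97.5307°), δ = 1295.2/3958.8 = 0.327170 rad, θ = 207° → φ = 56.4687°, λ = 82.2162°.
Leg 3: from (56.4687°, 82.2162°), δ = 1383.3/3958.8 = 0.349424 rad, θ = 319.4° → φ = 67.9415°, λ = 45.8283°.

latitude 67.9415°, longitude 45.8283°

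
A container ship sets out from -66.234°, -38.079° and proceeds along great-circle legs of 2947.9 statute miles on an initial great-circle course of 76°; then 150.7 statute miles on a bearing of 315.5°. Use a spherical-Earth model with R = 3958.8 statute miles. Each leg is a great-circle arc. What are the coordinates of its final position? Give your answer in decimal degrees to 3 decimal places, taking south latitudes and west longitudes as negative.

latitude -35.795°, longitude 15.866°

Apply the spherical direct solution leg by leg, carrying full precision between legs.
Leg 1: from (-66.234°, -38.079°), δ = 2947.9/3958.8 = 0.744645 rad, θ = 76° → φ = -37.366°, λ = 17.751°.
Leg 2: from (-37.366°, 17.751°), δ = 150.7/3958.8 = 0.038067 rad, θ = 315.5° → φ = -35.795°, λ = 15.866°.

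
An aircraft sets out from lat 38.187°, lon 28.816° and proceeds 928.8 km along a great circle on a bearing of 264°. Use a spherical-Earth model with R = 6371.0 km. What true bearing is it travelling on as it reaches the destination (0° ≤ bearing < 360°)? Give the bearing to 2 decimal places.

final bearing 257.65°

The arc subtends δ = 928.8/6371 = 0.145786 rad at the centre.
Start latitude φ₁ = 0.666489 rad; initial bearing θ = 4.607669 rad.
Destination latitude: φ₂ = arcsin( sin φ₁ cos δ + cos φ₁ sin δ cos θ ) = arcsin(0.599737) = 36.851°.
Δλ = atan2( sin θ sin δ cos φ₁ , cos δ − sin φ₁ sin φ₂ ) = atan2(-0.113556, 0.618617) = -0.181543 rad = -10.402°.
λ₂ = 28.816° + -10.402° = 18.414°.
The forward bearing on arrival equals the back-azimuth from the destination plus 180°.
Back-azimuth from P₂ (36.85°, 18.41°) to P₁ (38.19°, 28.82°), with Δλ' = λ₁ − λ₂ = 10.40°: atan2( sin Δλ' cos φ₁ , cos φ₂ sin φ₁ − sin φ₂ cos φ₁ cos Δλ' ) = 77.65°.
Final bearing = (77.65° + 180°) mod 360° = 257.65°.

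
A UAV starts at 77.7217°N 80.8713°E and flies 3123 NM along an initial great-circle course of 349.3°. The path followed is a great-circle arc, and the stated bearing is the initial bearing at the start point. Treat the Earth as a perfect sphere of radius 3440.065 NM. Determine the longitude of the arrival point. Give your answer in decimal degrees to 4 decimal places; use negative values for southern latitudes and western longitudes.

longitude -85.9685°

The arc subtends δ = 3123/3440.065 = 0.907832 rad at the centre.
Converting: φ₁ = 1.356500 rad, θ = 6.096435 rad.
sin φ₂ = sin φ₁ cos δ + cos φ₁ sin δ cos θ = (0.977126)(0.615456) + (0.212660)(0.788171)(0.982613) = 0.766077
φ₂ = asin(0.766077) = 0.872715 rad = 50.0029°.
Δλ = atan2( sin θ sin δ cos φ₁ , cos δ − sin φ₁ sin φ₂ ) = atan2(-0.031120, -0.133097) = -2.911905 rad = -166.8398°.
λ₂ = λ₁ + Δλ = -85.9685°.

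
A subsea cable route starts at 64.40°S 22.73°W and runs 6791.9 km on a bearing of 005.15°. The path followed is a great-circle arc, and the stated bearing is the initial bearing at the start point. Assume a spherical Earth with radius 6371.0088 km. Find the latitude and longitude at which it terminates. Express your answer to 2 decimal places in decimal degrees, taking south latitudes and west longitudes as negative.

Central angle δ = d/R = 1.066064 rad.
With φ₁ = -64.40° = -1.123992 rad and θ = 5.15° = 0.089884 rad:
Applying the spherical law of cosines for sides, sin φ₂ = sin φ₁ cos δ + cos φ₁ sin δ cos θ = -0.059423, so φ₂ = -3.41°.
Δλ = atan2( sin θ sin δ cos φ₁ , cos δ − sin φ₁ sin φ₂ ) = atan2(0.033949, 0.429984) = 0.078791 rad = 4.51°.
λ₂ = -22.73° + 4.51° = -18.22°.

latitude -3.41°, longitude -18.22°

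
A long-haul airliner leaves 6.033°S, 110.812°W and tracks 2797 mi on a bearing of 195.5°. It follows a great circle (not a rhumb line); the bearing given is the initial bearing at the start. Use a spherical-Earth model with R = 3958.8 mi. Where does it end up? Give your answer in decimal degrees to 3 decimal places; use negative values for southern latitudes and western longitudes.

Central angle δ = d/R = 0.706527 rad.
With φ₁ = -6.033° = -0.105296 rad and θ = 195.5° = 3.412119 rad:
Destination latitude: φ₂ = arcsin( sin φ₁ cos δ + cos φ₁ sin δ cos θ ) = arcsin(-0.702063) = -44.593°.
For the longitude increment, Δλ = atan2( sin θ sin δ cos φ₁, cos δ − sin φ₁ sin φ₂ ) = atan2(-0.172529, 0.686833) = -14.101°.
λ₂ = λ₁ + Δλ = -124.913°.

latitude -44.593°, longitude -124.913°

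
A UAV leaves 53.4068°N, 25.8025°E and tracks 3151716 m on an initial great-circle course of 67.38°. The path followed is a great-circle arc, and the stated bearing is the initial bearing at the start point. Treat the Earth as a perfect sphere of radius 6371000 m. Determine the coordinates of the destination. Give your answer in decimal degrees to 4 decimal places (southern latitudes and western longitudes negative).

latitude 54.6355°, longitude 75.0198°

Central angle δ = d/R = 0.494697 rad.
With φ₁ = 53.4068° = 0.932125 rad and θ = 67.38° = 1.176003 rad:
sin φ₂ = sin φ₁ cos δ + cos φ₁ sin δ cos θ = (0.802888)(0.880112) + (0.596130)(0.474765)(0.384618) = 0.815487
φ₂ = asin(0.815487) = 0.953570 rad = 54.6355°.
Δλ = atan2( sin θ sin δ cos φ₁ , cos δ − sin φ₁ sin φ₂ ) = atan2(0.261250, 0.225368) = 0.859004 rad = 49.2173°.
λ₂ = λ₁ + Δλ = 75.0198°.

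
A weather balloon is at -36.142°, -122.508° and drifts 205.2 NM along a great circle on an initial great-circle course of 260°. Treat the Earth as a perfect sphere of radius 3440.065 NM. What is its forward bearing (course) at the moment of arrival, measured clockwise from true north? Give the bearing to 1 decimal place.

final bearing 262.5°

Central angle δ = d/R = 0.059650 rad.
Converting: φ₁ = -0.630797 rad, θ = 4.537856 rad.
Destination latitude: φ₂ = arcsin( sin φ₁ cos δ + cos φ₁ sin δ cos θ ) = arcsin(-0.597099) = -36.662°.
Then Δλ = atan2(-0.047411, 0.646059) = -0.073253 rad, from sin θ sin δ cos φ₁ over cos δ − sin φ₁ sin φ₂.
λ₂ = λ₁ + Δλ = -126.705°.
The forward bearing on arrival equals the back-azimuth from the destination plus 180°.
Back-azimuth from P₂ (-36.7°, -126.7°) to P₁ (-36.1°, -122.5°), with Δλ' = λ₁ − λ₂ = 4.2°: atan2( sin Δλ' cos φ₁ , cos φ₂ sin φ₁ − sin φ₂ cos φ₁ cos Δλ' ) = 82.5°.
Final bearing = (82.5° + 180°) mod 360° = 262.5°.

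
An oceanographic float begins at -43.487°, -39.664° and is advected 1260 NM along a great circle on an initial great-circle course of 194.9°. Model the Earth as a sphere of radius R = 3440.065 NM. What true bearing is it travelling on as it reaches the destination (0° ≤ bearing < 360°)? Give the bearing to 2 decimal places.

The arc subtends δ = 1260/3440.065 = 0.366272 rad at the centre.
With φ₁ = -43.487° = -0.758991 rad and θ = 194.9° = 3.401647 rad:
Destination latitude: φ₂ = arcsin( sin φ₁ cos δ + cos φ₁ sin δ cos θ ) = arcsin(-0.893644) = -63.335°.
Δλ = atan2( sin θ sin δ cos φ₁ , cos δ − sin φ₁ sin φ₂ ) = atan2(-0.066813, 0.318672) = -0.206668 rad = -11.841°.
λ₂ = λ₁ + Δλ = -51.505°.
The forward bearing on arrival equals the back-azimuth from the destination plus 180°.
Back-azimuth from P₂ (-63.33°, -51.51°) to P₁ (-43.49°, -39.66°), with Δλ' = λ₁ − λ₂ = 11.84°: atan2( sin Δλ' cos φ₁ , cos φ₂ sin φ₁ − sin φ₂ cos φ₁ cos Δλ' ) = 24.56°.
Final bearing = (24.56° + 180°) mod 360° = 204.56°.

final bearing 204.56°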